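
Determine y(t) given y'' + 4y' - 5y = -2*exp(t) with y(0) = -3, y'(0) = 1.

Characteristic equation r² + 4r - 5 = 0 factors as (r + 5)(r - 1) = 0, so r = -5, 1.
Hence y_h = C1*exp(-5*t) + C2*exp(t).
Since exp(t) solves the homogeneous equation (r = 1 is a root of multiplicity 1), multiply the trial by t. Try y_p = A*t*exp(t). Substituting into the equation and dividing by exp(t) gives A = -1/3, so y_p = -t*exp(t)/3.
General solution: y = C1*exp(-5*t) + C2*exp(t) - t*exp(t)/3.
Apply the initial conditions: y(0) = C1 + C2 = -3 and y'(0) = -1/3 + C2 - 5*C1 = 1. Solving gives C1 = -13/18, C2 = -41/18.

y = -41*exp(t)/18 - 13*exp(-5*t)/18 - t*exp(t)/3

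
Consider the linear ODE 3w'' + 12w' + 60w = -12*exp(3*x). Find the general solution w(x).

Divide through by 3: w'' + 4w' + 20w = -4*exp(3*x).
Characteristic equation r² + 4r + 20 = 0 has discriminant (4)² - 4·(20) = -64 < 0, so r = -2 ± 4i.
Hence w_h = C1*cos(4*x)*exp(-2*x) + C2*exp(-2*x)*sin(4*x).
Try w_p = A*exp(3*x). Substituting into the equation and dividing by exp(3*x) gives A = -4/41, so w_p = -4*exp(3*x)/41.

w = -4*exp(3*x)/41 + C1*cos(4*x)*exp(-2*x) + C2*exp(-2*x)*sin(4*x)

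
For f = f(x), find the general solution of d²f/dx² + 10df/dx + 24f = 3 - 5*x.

f = 61/288 - 5*x/24 + C1*exp(-6*x) + C2*exp(-4*x)

Characteristic equation r² + 10r + 24 = 0 factors as (r + 6)(r + 4) = 0, so r = -6, -4.
Hence f_h = C1*exp(-6*x) + C2*exp(-4*x).
For the particular solution try f_p = A0 + A1*x. Substituting and matching coefficients of each power of x gives A0 = 61/288, A1 = -5/24, so f_p = 61/288 - 5*x/24.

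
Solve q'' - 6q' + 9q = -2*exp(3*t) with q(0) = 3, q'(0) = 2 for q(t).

q = 3*exp(3*t) - t**2*exp(3*t) - 7*t*exp(3*t)

Characteristic equation r² - 6r + 9 = 0 has discriminant (-6)² - 4·(9) = 0, so r = 3 is a repeated root.
Hence q_h = (C1 + C2*t)*exp(3*t).
Since exp(3*t) solves the homogeneous equation (r = 3 is a root of multiplicity 2), multiply the trial by t^2. Try q_p = A*t^2*exp(3*t). Substituting into the equation and dividing by exp(3*t) gives A = -1, so q_p = -t^2*exp(3*t).
General solution: q = C1*exp(3*t) - t^2*exp(3*t) + C2*t*exp(3*t).
Apply the initial conditions: q(0) = C1 = 3 and q'(0) = C2 + 3*C1 = 2. Solving gives C1 = 3, C2 = -7.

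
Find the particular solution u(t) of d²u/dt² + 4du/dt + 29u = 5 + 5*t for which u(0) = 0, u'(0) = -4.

u = 125/841 + 5*t/29 - 3759*exp(-2*t)*sin(5*t)/4205 - 125*cos(5*t)*exp(-2*t)/841

Characteristic equation r² + 4r + 29 = 0 has discriminant (4)² - 4·(29) = -100 < 0, so r = -2 ± 5i.
Hence u_h = C1*cos(5*t)*exp(-2*t) + C2*exp(-2*t)*sin(5*t).
For the particular solution try u_p = A0 + A1*t. Substituting and matching coefficients of each power of t gives A0 = 125/841, A1 = 5/29, so u_p = 125/841 + 5*t/29.
General solution: u = 125/841 + 5*t/29 + C1*cos(5*t)*exp(-2*t) + C2*exp(-2*t)*sin(5*t).
Apply the initial conditions: u(0) = 125/841 + C1 = 0 and u'(0) = 5/29 - 2*C1 + 5*C2 = -4. Solving gives C1 = -125/841, C2 = -3759/4205.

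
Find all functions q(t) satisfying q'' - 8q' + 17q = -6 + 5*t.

Characteristic equation r² - 8r + 17 = 0 has discriminant (-8)² - 4·(17) = -4 < 0, so r = 4 ± i.
Hence q_h = C1*cos(t)*exp(4*t) + C2*exp(4*t)*sin(t).
For the particular solution try q_p = A0 + A1*t. Substituting and matching coefficients of each power of t gives A0 = -62/289, A1 = 5/17, so q_p = -62/289 + 5*t/17.

q = -62/289 + 5*t/17 + C1*cos(t)*exp(4*t) + C2*exp(4*t)*sin(t)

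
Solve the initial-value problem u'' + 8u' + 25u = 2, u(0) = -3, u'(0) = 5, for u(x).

Characteristic equation r² + 8r + 25 = 0 has discriminant (8)² - 4·(25) = -36 < 0, so r = -4 ± 3i.
Hence u_h = C1*cos(3*x)*exp(-4*x) + C2*exp(-4*x)*sin(3*x).
For the particular solution try u_p = A0. Substituting and matching coefficients of each power of x gives A0 = 2/25, so u_p = 2/25.
General solution: u = 2/25 + C1*cos(3*x)*exp(-4*x) + C2*exp(-4*x)*sin(3*x).
Apply the initial conditions: u(0) = 2/25 + C1 = -3 and u'(0) = -4*C1 + 3*C2 = 5. Solving gives C1 = -77/25, C2 = -61/25.

u = 2/25 - 77*cos(3*x)*exp(-4*x)/25 - 61*exp(-4*x)*sin(3*x)/25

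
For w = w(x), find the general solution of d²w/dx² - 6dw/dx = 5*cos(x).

w = C2 - 30*sin(x)/37 - 5*cos(x)/37 + C1*exp(6*x)

Characteristic equation r² - 6r = 0 factors as (r - 6)r = 0, so r = 6, 0.
Hence w_h = C1*exp(6*x) + C2.
Try w_p = A*cos(x) + B*sin(x). Substituting and equating the coefficients of cos(x) and sin(x) gives A = -5/37, B = -30/37, so w_p = -30*sin(x)/37 - 5*cos(x)/37.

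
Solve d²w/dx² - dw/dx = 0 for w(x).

w = C2 + C1*exp(x)

Characteristic equation r² - r = 0 factors as (r - 1)r = 0, so r = 1, 0.
Hence w_h = C1*exp(x) + C2.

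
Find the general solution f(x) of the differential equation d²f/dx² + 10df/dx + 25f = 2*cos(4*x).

f = 18*cos(4*x)/1681 + 80*sin(4*x)/1681 + C1*exp(-5*x) + C2*x*exp(-5*x)

Characteristic equation r² + 10r + 25 = 0 has discriminant (10)² - 4·(25) = 0, so r = -5 is a repeated root.
Hence f_h = (C1 + C2*x)*exp(-5*x).
Try f_p = A*cos(4*x) + B*sin(4*x). Substituting and equating the coefficients of cos(4x) and sin(4x) gives A = 18/1681, B = 80/1681, so f_p = 18*cos(4*x)/1681 + 80*sin(4*x)/1681.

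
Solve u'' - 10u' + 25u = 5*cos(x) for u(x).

Characteristic equation r² - 10r + 25 = 0 has discriminant (-10)² - 4·(25) = 0, so r = 5 is a repeated root.
Hence u_h = (C1 + C2*x)*exp(5*x).
Try u_p = A*cos(x) + B*sin(x). Substituting and equating the coefficients of cos(x) and sin(x) gives A = 30/169, B = -25/338, so u_p = -25*sin(x)/338 + 30*cos(x)/169.

u = -25*sin(x)/338 + 30*cos(x)/169 + C1*exp(5*x) + C2*x*exp(5*x)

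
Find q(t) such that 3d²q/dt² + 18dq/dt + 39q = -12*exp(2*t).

q = -4*exp(2*t)/29 + C1*cos(2*t)*exp(-3*t) + C2*exp(-3*t)*sin(2*t)

Divide through by 3: q'' + 6q' + 13q = -4*exp(2*t).
Characteristic equation r² + 6r + 13 = 0 has discriminant (6)² - 4·(13) = -16 < 0, so r = -3 ± 2i.
Hence q_h = C1*cos(2*t)*exp(-3*t) + C2*exp(-3*t)*sin(2*t).
Try q_p = A*exp(2*t). Substituting into the equation and dividing by exp(2*t) gives A = -4/29, so q_p = -4*exp(2*t)/29.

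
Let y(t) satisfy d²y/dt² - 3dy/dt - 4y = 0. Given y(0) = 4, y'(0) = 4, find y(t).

y = 8*exp(4*t)/5 + 12*exp(-t)/5

Characteristic equation r² - 3r - 4 = 0 factors as (r + 1)(r - 4) = 0, so r = -1, 4.
Hence y_h = C1*exp(-t) + C2*exp(4*t).
Apply the initial conditions: y(0) = C1 + C2 = 4 and y'(0) = -C1 + 4*C2 = 4. Solving gives C1 = 12/5, C2 = 8/5.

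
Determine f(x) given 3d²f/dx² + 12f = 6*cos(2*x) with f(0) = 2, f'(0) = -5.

Divide through by 3: f'' + 4f = 2*cos(2*x).
Characteristic equation r² + 4 = 0 has discriminant (0)² - 4·(4) = -16 < 0, so r = ± 2i.
Hence f_h = C1*cos(2*x) + C2*sin(2*x).
Since ±2i are characteristic roots, multiply the trial by x. Try f_p = x*(A*cos(2*x) + B*sin(2*x)). Substituting and equating the coefficients of cos(2x) and sin(2x) gives A = 0, B = 1/2, so f_p = x*sin(2*x)/2.
General solution: f = C1*cos(2*x) + C2*sin(2*x) + x*sin(2*x)/2.
Apply the initial conditions: f(0) = C1 = 2 and f'(0) = 2*C2 = -5. Solving gives C1 = 2, C2 = -5/2.

f = 2*cos(2*x) - 5*sin(2*x)/2 + x*sin(2*x)/2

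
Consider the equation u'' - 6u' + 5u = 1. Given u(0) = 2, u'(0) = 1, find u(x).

Characteristic equation r² - 6r + 5 = 0 factors as (r - 5)(r - 1) = 0, so r = 5, 1.
Hence u_h = C1*exp(5*x) + C2*exp(x).
For the particular solution try u_p = A0. Substituting and matching coefficients of each power of x gives A0 = 1/5, so u_p = 1/5.
General solution: u = 1/5 + C1*exp(5*x) + C2*exp(x).
Apply the initial conditions: u(0) = 1/5 + C1 + C2 = 2 and u'(0) = C2 + 5*C1 = 1. Solving gives C1 = -1/5, C2 = 2.

u = 1/5 + 2*exp(x) - exp(5*x)/5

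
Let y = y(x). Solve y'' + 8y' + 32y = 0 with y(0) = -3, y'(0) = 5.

y = -3*cos(4*x)*exp(-4*x) - 7*exp(-4*x)*sin(4*x)/4

Characteristic equation r² + 8r + 32 = 0 has discriminant (8)² - 4·(32) = -64 < 0, so r = -4 ± 4i.
Hence y_h = C1*cos(4*x)*exp(-4*x) + C2*exp(-4*x)*sin(4*x).
Apply the initial conditions: y(0) = C1 = -3 and y'(0) = -4*C1 + 4*C2 = 5. Solving gives C1 = -3, C2 = -7/4.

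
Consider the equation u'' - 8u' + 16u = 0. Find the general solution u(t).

u = C1*exp(4*t) + C2*t*exp(4*t)

Characteristic equation r² - 8r + 16 = 0 has discriminant (-8)² - 4·(16) = 0, so r = 4 is a repeated root.
Hence u_h = (C1 + C2*t)*exp(4*t).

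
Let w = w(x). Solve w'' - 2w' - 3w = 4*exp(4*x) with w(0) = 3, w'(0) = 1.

Characteristic equation r² - 2r - 3 = 0 factors as (r - 3)(r + 1) = 0, so r = 3, -1.
Hence w_h = C1*exp(3*x) + C2*exp(-x).
Try w_p = A*exp(4*x). Substituting into the equation and dividing by exp(4*x) gives A = 4/5, so w_p = 4*exp(4*x)/5.
General solution: w = 4*exp(4*x)/5 + C1*exp(3*x) + C2*exp(-x).
Apply the initial conditions: w(0) = 4/5 + C1 + C2 = 3 and w'(0) = 16/5 - C2 + 3*C1 = 1. Solving gives C1 = 0, C2 = 11/5.

w = 4*exp(4*x)/5 + 11*exp(-x)/5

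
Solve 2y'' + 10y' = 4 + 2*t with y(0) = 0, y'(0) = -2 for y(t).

Divide through by 2: y'' + 5y' = 2 + t.
Characteristic equation r² + 5r = 0 factors as (r + 5)r = 0, so r = -5, 0.
Hence y_h = C1*exp(-5*t) + C2.
Since 0 is a characteristic root (multiplicity 1), multiply the polynomial trial by t: try y_p = t*(A0 + A1*t). Substituting and matching coefficients of each power of t gives A0 = 9/25, A1 = 1/10, so y_p = t^2/10 + 9*t/25.
General solution: y = C2 + t^2/10 + 9*t/25 + C1*exp(-5*t).
Apply the initial conditions: y(0) = C1 + C2 = 0 and y'(0) = 9/25 - 5*C1 = -2. Solving gives C1 = 59/125, C2 = -59/125.

y = -59/125 + t**2/10 + 9*t/25 + 59*exp(-5*t)/125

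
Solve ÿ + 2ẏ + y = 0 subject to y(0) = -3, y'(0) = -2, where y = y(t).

y = -3*exp(-t) - 5*t*exp(-t)

Characteristic equation r² + 2r + 1 = 0 has discriminant (2)² - 4·(1) = 0, so r = -1 is a repeated root.
Hence y_h = (C1 + C2*t)*exp(-t).
Apply the initial conditions: y(0) = C1 = -3 and y'(0) = C2 - C1 = -2. Solving gives C1 = -3, C2 = -5.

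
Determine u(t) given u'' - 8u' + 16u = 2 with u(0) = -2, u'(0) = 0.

Characteristic equation r² - 8r + 16 = 0 has discriminant (-8)² - 4·(16) = 0, so r = 4 is a repeated root.
Hence u_h = (C1 + C2*t)*exp(4*t).
For the particular solution try u_p = A0. Substituting and matching coefficients of each power of t gives A0 = 1/8, so u_p = 1/8.
General solution: u = 1/8 + C1*exp(4*t) + C2*t*exp(4*t).
Apply the initial conditions: u(0) = 1/8 + C1 = -2 and u'(0) = C2 + 4*C1 = 0. Solving gives C1 = -17/8, C2 = 17/2.

u = 1/8 - 17*exp(4*t)/8 + 17*t*exp(4*t)/2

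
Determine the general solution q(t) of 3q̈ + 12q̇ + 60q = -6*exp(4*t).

q = -exp(4*t)/26 + C1*cos(4*t)*exp(-2*t) + C2*exp(-2*t)*sin(4*t)

Divide through by 3: q'' + 4q' + 20q = -2*exp(4*t).
Characteristic equation r² + 4r + 20 = 0 has discriminant (4)² - 4·(20) = -64 < 0, so r = -2 ± 4i.
Hence q_h = C1*cos(4*t)*exp(-2*t) + C2*exp(-2*t)*sin(4*t).
Try q_p = A*exp(4*t). Substituting into the equation and dividing by exp(4*t) gives A = -1/26, so q_p = -exp(4*t)/26.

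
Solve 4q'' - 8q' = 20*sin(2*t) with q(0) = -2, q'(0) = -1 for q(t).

Divide through by 4: q'' - 2q' = 5*sin(2*t).
Characteristic equation r² - 2r = 0 factors as (r - 2)r = 0, so r = 2, 0.
Hence q_h = C1*exp(2*t) + C2.
Try q_p = A*cos(2*t) + B*sin(2*t). Substituting and equating the coefficients of cos(2t) and sin(2t) gives A = 5/8, B = -5/8, so q_p = -5*sin(2*t)/8 + 5*cos(2*t)/8.
General solution: q = C2 - 5*sin(2*t)/8 + 5*cos(2*t)/8 + C1*exp(2*t).
Apply the initial conditions: q(0) = 5/8 + C1 + C2 = -2 and q'(0) = -5/4 + 2*C1 = -1. Solving gives C1 = 1/8, C2 = -11/4.

q = -11/4 - 5*sin(2*t)/8 + exp(2*t)/8 + 5*cos(2*t)/8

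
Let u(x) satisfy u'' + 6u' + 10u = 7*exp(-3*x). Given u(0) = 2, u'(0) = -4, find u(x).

Characteristic equation r² + 6r + 10 = 0 has discriminant (6)² - 4·(10) = -4 < 0, so r = -3 ± i.
Hence u_h = C1*cos(x)*exp(-3*x) + C2*exp(-3*x)*sin(x).
Try u_p = A*exp(-3*x). Substituting into the equation and dividing by exp(-3*x) gives A = 7, so u_p = 7*exp(-3*x).
General solution: u = 7*exp(-3*x) + C1*cos(x)*exp(-3*x) + C2*exp(-3*x)*sin(x).
Apply the initial conditions: u(0) = 7 + C1 = 2 and u'(0) = -21 + C2 - 3*C1 = -4. Solving gives C1 = -5, C2 = 2.

u = 7*exp(-3*x) - 5*cos(x)*exp(-3*x) + 2*exp(-3*x)*sin(x)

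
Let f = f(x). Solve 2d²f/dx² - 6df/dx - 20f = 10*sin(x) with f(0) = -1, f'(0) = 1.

f = -exp(-2*x) - 11*sin(x)/26 - 3*exp(5*x)/26 + 3*cos(x)/26

Divide through by 2: f'' - 3f' - 10f = 5*sin(x).
Characteristic equation r² - 3r - 10 = 0 factors as (r + 2)(r - 5) = 0, so r = -2, 5.
Hence f_h = C1*exp(-2*x) + C2*exp(5*x).
Try f_p = A*cos(x) + B*sin(x). Substituting and equating the coefficients of cos(x) and sin(x) gives A = 3/26, B = -11/26, so f_p = -11*sin(x)/26 + 3*cos(x)/26.
General solution: f = -11*sin(x)/26 + 3*cos(x)/26 + C1*exp(-2*x) + C2*exp(5*x).
Apply the initial conditions: f(0) = 3/26 + C1 + C2 = -1 and f'(0) = -11/26 - 2*C1 + 5*C2 = 1. Solving gives C1 = -1, C2 = -3/26.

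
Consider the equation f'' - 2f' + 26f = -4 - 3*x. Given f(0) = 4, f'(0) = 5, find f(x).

Characteristic equation r² - 2r + 26 = 0 has discriminant (-2)² - 4·(26) = -100 < 0, so r = 1 ± 5i.
Hence f_h = C1*cos(5*x)*exp(x) + C2*exp(x)*sin(5*x).
For the particular solution try f_p = A0 + A1*x. Substituting and matching coefficients of each power of x gives A0 = -55/338, A1 = -3/26, so f_p = -55/338 - 3*x/26.
General solution: f = -55/338 - 3*x/26 + C1*cos(5*x)*exp(x) + C2*exp(x)*sin(5*x).
Apply the initial conditions: f(0) = -55/338 + C1 = 4 and f'(0) = -3/26 + C1 + 5*C2 = 5. Solving gives C1 = 1407/338, C2 = 161/845.

f = -55/338 - 3*x/26 + 161*exp(x)*sin(5*x)/845 + 1407*cos(5*x)*exp(x)/338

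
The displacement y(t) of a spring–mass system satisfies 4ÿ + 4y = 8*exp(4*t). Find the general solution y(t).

y = 2*exp(4*t)/17 + C1*cos(t) + C2*sin(t)

Divide through by 4: y'' + y = 2*exp(4*t).
Characteristic equation r² + 1 = 0 has discriminant (0)² - 4·(1) = -4 < 0, so r = ± i.
Hence y_h = C1*cos(t) + C2*sin(t).
Try y_p = A*exp(4*t). Substituting into the equation and dividing by exp(4*t) gives A = 2/17, so y_p = 2*exp(4*t)/17.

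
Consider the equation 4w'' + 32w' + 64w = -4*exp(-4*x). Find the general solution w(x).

Divide through by 4: w'' + 8w' + 16w = -exp(-4*x).
Characteristic equation r² + 8r + 16 = 0 has discriminant (8)² - 4·(16) = 0, so r = -4 is a repeated root.
Hence w_h = (C1 + C2*x)*exp(-4*x).
Since exp(-4*x) solves the homogeneous equation (r = -4 is a root of multiplicity 2), multiply the trial by x^2. Try w_p = A*x^2*exp(-4*x). Substituting into the equation and dividing by exp(-4*x) gives A = -1/2, so w_p = -x^2*exp(-4*x)/2.

w = C1*exp(-4*x) - x**2*exp(-4*x)/2 + C2*x*exp(-4*x)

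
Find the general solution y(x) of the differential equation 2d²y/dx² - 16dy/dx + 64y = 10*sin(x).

y = 8*cos(x)/205 + 31*sin(x)/205 + C1*cos(4*x)*exp(4*x) + C2*exp(4*x)*sin(4*x)

Divide through by 2: y'' - 8y' + 32y = 5*sin(x).
Characteristic equation r² - 8r + 32 = 0 has discriminant (-8)² - 4·(32) = -64 < 0, so r = 4 ± 4i.
Hence y_h = C1*cos(4*x)*exp(4*x) + C2*exp(4*x)*sin(4*x).
Try y_p = A*cos(x) + B*sin(x). Substituting and equating the coefficients of cos(x) and sin(x) gives A = 8/205, B = 31/205, so y_p = 8*cos(x)/205 + 31*sin(x)/205.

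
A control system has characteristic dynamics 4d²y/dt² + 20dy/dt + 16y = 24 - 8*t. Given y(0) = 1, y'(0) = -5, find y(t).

y = 17/8 - 3*exp(-t) - t/2 + 15*exp(-4*t)/8

Divide through by 4: y'' + 5y' + 4y = 6 - 2*t.
Characteristic equation r² + 5r + 4 = 0 factors as (r + 1)(r + 4) = 0, so r = -1, -4.
Hence y_h = C1*exp(-t) + C2*exp(-4*t).
For the particular solution try y_p = A0 + A1*t. Substituting and matching coefficients of each power of t gives A0 = 17/8, A1 = -1/2, so y_p = 17/8 - t/2.
General solution: y = 17/8 - t/2 + C1*exp(-t) + C2*exp(-4*t).
Apply the initial conditions: y(0) = 17/8 + C1 + C2 = 1 and y'(0) = -1/2 - C1 - 4*C2 = -5. Solving gives C1 = -3, C2 = 15/8.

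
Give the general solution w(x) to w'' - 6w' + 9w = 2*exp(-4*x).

w = 2*exp(-4*x)/49 + C1*exp(3*x) + C2*x*exp(3*x)

Characteristic equation r² - 6r + 9 = 0 has discriminant (-6)² - 4·(9) = 0, so r = 3 is a repeated root.
Hence w_h = (C1 + C2*x)*exp(3*x).
Try w_p = A*exp(-4*x). Substituting into the equation and dividing by exp(-4*x) gives A = 2/49, so w_p = 2*exp(-4*x)/49.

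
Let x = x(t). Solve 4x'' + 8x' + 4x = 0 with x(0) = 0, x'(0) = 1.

x = t*exp(-t)

Divide through by 4: x'' + 2x' + x = 0.
Characteristic equation r² + 2r + 1 = 0 has discriminant (2)² - 4·(1) = 0, so r = -1 is a repeated root.
Hence x_h = (C1 + C2*t)*exp(-t).
Apply the initial conditions: x(0) = C1 = 0 and x'(0) = C2 - C1 = 1. Solving gives C1 = 0, C2 = 1.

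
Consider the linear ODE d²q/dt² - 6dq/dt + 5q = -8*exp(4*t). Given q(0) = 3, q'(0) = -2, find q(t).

q = -13*exp(5*t)/4 + 8*exp(4*t)/3 + 43*exp(t)/12

Characteristic equation r² - 6r + 5 = 0 factors as (r - 1)(r - 5) = 0, so r = 1, 5.
Hence q_h = C1*exp(t) + C2*exp(5*t).
Try q_p = A*exp(4*t). Substituting into the equation and dividing by exp(4*t) gives A = 8/3, so q_p = 8*exp(4*t)/3.
General solution: q = 8*exp(4*t)/3 + C1*exp(t) + C2*exp(5*t).
Apply the initial conditions: q(0) = 8/3 + C1 + C2 = 3 and q'(0) = 32/3 + C1 + 5*C2 = -2. Solving gives C1 = 43/12, C2 = -13/4.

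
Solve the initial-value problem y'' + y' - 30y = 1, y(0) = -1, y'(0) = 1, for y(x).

Characteristic equation r² + r - 30 = 0 factors as (r + 6)(r - 5) = 0, so r = -6, 5.
Hence y_h = C1*exp(-6*x) + C2*exp(5*x).
For the particular solution try y_p = A0. Substituting and matching coefficients of each power of x gives A0 = -1/30, so y_p = -1/30.
General solution: y = -1/30 + C1*exp(-6*x) + C2*exp(5*x).
Apply the initial conditions: y(0) = -1/30 + C1 + C2 = -1 and y'(0) = -6*C1 + 5*C2 = 1. Solving gives C1 = -35/66, C2 = -24/55.

y = -1/30 - 35*exp(-6*x)/66 - 24*exp(5*x)/55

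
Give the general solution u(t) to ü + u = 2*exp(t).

Characteristic equation r² + 1 = 0 has discriminant (0)² - 4·(1) = -4 < 0, so r = ± i.
Hence u_h = C1*cos(t) + C2*sin(t).
Try u_p = A*exp(t). Substituting into the equation and dividing by exp(t) gives A = 1, so u_p = exp(t).

u = C1*cos(t) + C2*sin(t) + exp(t)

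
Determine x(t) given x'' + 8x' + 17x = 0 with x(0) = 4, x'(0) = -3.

x = 4*cos(t)*exp(-4*t) + 13*exp(-4*t)*sin(t)

Characteristic equation r² + 8r + 17 = 0 has discriminant (8)² - 4·(17) = -4 < 0, so r = -4 ± i.
Hence x_h = C1*cos(t)*exp(-4*t) + C2*exp(-4*t)*sin(t).
Apply the initial conditions: x(0) = C1 = 4 and x'(0) = C2 - 4*C1 = -3. Solving gives C1 = 4, C2 = 13.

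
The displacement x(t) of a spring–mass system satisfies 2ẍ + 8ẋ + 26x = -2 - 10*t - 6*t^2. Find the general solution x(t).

Divide through by 2: x'' + 4x' + 13x = -1 - 5*t - 3*t^2.
Characteristic equation r² + 4r + 13 = 0 has discriminant (4)² - 4·(13) = -36 < 0, so r = -2 ± 3i.
Hence x_h = C1*cos(3*t)*exp(-2*t) + C2*exp(-2*t)*sin(3*t).
For the particular solution try x_p = A0 + A1*t + A2*t^2. Substituting and matching coefficients of each power of t gives A0 = 73/2197, A1 = -41/169, A2 = -3/13, so x_p = 73/2197 - 41*t/169 - 3*t^2/13.

x = 73/2197 - 41*t/169 - 3*t**2/13 + C1*cos(3*t)*exp(-2*t) + C2*exp(-2*t)*sin(3*t)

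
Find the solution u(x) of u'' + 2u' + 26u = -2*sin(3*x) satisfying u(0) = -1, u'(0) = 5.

Characteristic equation r² + 2r + 26 = 0 has discriminant (2)² - 4·(26) = -100 < 0, so r = -1 ± 5i.
Hence u_h = C1*cos(5*x)*exp(-x) + C2*exp(-x)*sin(5*x).
Try u_p = A*cos(3*x) + B*sin(3*x). Substituting and equating the coefficients of cos(3x) and sin(3x) gives A = 12/325, B = -34/325, so u_p = -34*sin(3*x)/325 + 12*cos(3*x)/325.
General solution: u = -34*sin(3*x)/325 + 12*cos(3*x)/325 + C1*cos(5*x)*exp(-x) + C2*exp(-x)*sin(5*x).
Apply the initial conditions: u(0) = 12/325 + C1 = -1 and u'(0) = -102/325 - C1 + 5*C2 = 5. Solving gives C1 = -337/325, C2 = 278/325.

u = -34*sin(3*x)/325 + 12*cos(3*x)/325 - 337*cos(5*x)*exp(-x)/325 + 278*exp(-x)*sin(5*x)/325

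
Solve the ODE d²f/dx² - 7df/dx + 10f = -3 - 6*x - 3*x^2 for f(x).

f = -477/500 - 51*x/50 - 3*x**2/10 + C1*exp(2*x) + C2*exp(5*x)

Characteristic equation r² - 7r + 10 = 0 factors as (r - 2)(r - 5) = 0, so r = 2, 5.
Hence f_h = C1*exp(2*x) + C2*exp(5*x).
For the particular solution try f_p = A0 + A1*x + A2*x^2. Substituting and matching coefficients of each power of x gives A0 = -477/500, A1 = -51/50, A2 = -3/10, so f_p = -477/500 - 51*x/50 - 3*x^2/10.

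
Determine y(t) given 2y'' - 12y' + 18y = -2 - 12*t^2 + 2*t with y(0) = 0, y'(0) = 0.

y = -13/27 - 7*t/9 - 2*t**2/3 + 13*exp(3*t)/27 - 2*t*exp(3*t)/3

Divide through by 2: y'' - 6y' + 9y = -1 + t - 6*t^2.
Characteristic equation r² - 6r + 9 = 0 has discriminant (-6)² - 4·(9) = 0, so r = 3 is a repeated root.
Hence y_h = (C1 + C2*t)*exp(3*t).
For the particular solution try y_p = A0 + A1*t + A2*t^2. Substituting and matching coefficients of each power of t gives A0 = -13/27, A1 = -7/9, A2 = -2/3, so y_p = -13/27 - 7*t/9 - 2*t^2/3.
General solution: y = -13/27 - 7*t/9 - 2*t^2/3 + C1*exp(3*t) + C2*t*exp(3*t).
Apply the initial conditions: y(0) = -13/27 + C1 = 0 and y'(0) = -7/9 + C2 + 3*C1 = 0. Solving gives C1 = 13/27, C2 = -2/3.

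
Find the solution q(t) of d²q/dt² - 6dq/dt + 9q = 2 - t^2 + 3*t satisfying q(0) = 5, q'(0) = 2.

q = 10/27 - t**2/9 + 5*t/27 + 125*exp(3*t)/27 - 326*t*exp(3*t)/27

Characteristic equation r² - 6r + 9 = 0 has discriminant (-6)² - 4·(9) = 0, so r = 3 is a repeated root.
Hence q_h = (C1 + C2*t)*exp(3*t).
For the particular solution try q_p = A0 + A1*t + A2*t^2. Substituting and matching coefficients of each power of t gives A0 = 10/27, A1 = 5/27, A2 = -1/9, so q_p = 10/27 - t^2/9 + 5*t/27.
General solution: q = 10/27 - t^2/9 + 5*t/27 + C1*exp(3*t) + C2*t*exp(3*t).
Apply the initial conditions: q(0) = 10/27 + C1 = 5 and q'(0) = 5/27 + C2 + 3*C1 = 2. Solving gives C1 = 125/27, C2 = -326/27.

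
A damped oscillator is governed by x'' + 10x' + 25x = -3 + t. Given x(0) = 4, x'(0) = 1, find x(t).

Characteristic equation r² + 10r + 25 = 0 has discriminant (10)² - 4·(25) = 0, so r = -5 is a repeated root.
Hence x_h = (C1 + C2*t)*exp(-5*t).
For the particular solution try x_p = A0 + A1*t. Substituting and matching coefficients of each power of t gives A0 = -17/125, A1 = 1/25, so x_p = -17/125 + t/25.
General solution: x = -17/125 + t/25 + C1*exp(-5*t) + C2*t*exp(-5*t).
Apply the initial conditions: x(0) = -17/125 + C1 = 4 and x'(0) = 1/25 + C2 - 5*C1 = 1. Solving gives C1 = 517/125, C2 = 541/25.

x = -17/125 + t/25 + 517*exp(-5*t)/125 + 541*t*exp(-5*t)/25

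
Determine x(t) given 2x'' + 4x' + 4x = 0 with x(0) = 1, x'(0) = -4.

x = cos(t)*exp(-t) - 3*exp(-t)*sin(t)

Divide through by 2: x'' + 2x' + 2x = 0.
Characteristic equation r² + 2r + 2 = 0 has discriminant (2)² - 4·(2) = -4 < 0, so r = -1 ± i.
Hence x_h = C1*cos(t)*exp(-t) + C2*exp(-t)*sin(t).
Apply the initial conditions: x(0) = C1 = 1 and x'(0) = C2 - C1 = -4. Solving gives C1 = 1, C2 = -3.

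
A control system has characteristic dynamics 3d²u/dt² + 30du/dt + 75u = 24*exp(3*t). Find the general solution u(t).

Divide through by 3: u'' + 10u' + 25u = 8*exp(3*t).
Characteristic equation r² + 10r + 25 = 0 has discriminant (10)² - 4·(25) = 0, so r = -5 is a repeated root.
Hence u_h = (C1 + C2*t)*exp(-5*t).
Try u_p = A*exp(3*t). Substituting into the equation and dividing by exp(3*t) gives A = 1/8, so u_p = exp(3*t)/8.

u = exp(3*t)/8 + C1*exp(-5*t) + C2*t*exp(-5*t)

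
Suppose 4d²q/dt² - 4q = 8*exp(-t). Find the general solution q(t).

Divide through by 4: q'' - q = 2*exp(-t).
Characteristic equation r² - 1 = 0 factors as (r - 1)(r + 1) = 0, so r = 1, -1.
Hence q_h = C1*exp(t) + C2*exp(-t).
Since exp(-t) solves the homogeneous equation (r = -1 is a root of multiplicity 1), multiply the trial by t. Try q_p = A*t*exp(-t). Substituting into the equation and dividing by exp(-t) gives A = -1, so q_p = -t*exp(-t).

q = C1*exp(t) + C2*exp(-t) - t*exp(-t)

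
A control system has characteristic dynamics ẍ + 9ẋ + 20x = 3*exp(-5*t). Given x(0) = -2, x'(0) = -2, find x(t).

x = -9*exp(-4*t) + 7*exp(-5*t) - 3*t*exp(-5*t)

Characteristic equation r² + 9r + 20 = 0 factors as (r + 4)(r + 5) = 0, so r = -4, -5.
Hence x_h = C1*exp(-4*t) + C2*exp(-5*t).
Since exp(-5*t) solves the homogeneous equation (r = -5 is a root of multiplicity 1), multiply the trial by t. Try x_p = A*t*exp(-5*t). Substituting into the equation and dividing by exp(-5*t) gives A = -3, so x_p = -3*t*exp(-5*t).
General solution: x = C1*exp(-4*t) + C2*exp(-5*t) - 3*t*exp(-5*t).
Apply the initial conditions: x(0) = C1 + C2 = -2 and x'(0) = -3 - 5*C2 - 4*C1 = -2. Solving gives C1 = -9, C2 = 7.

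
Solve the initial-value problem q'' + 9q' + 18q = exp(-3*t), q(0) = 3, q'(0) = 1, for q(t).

q = -29*exp(-6*t)/9 + 56*exp(-3*t)/9 + t*exp(-3*t)/3

Characteristic equation r² + 9r + 18 = 0 factors as (r + 3)(r + 6) = 0, so r = -3, -6.
Hence q_h = C1*exp(-3*t) + C2*exp(-6*t).
Since exp(-3*t) solves the homogeneous equation (r = -3 is a root of multiplicity 1), multiply the trial by t. Try q_p = A*t*exp(-3*t). Substituting into the equation and dividing by exp(-3*t) gives A = 1/3, so q_p = t*exp(-3*t)/3.
General solution: q = C1*exp(-3*t) + C2*exp(-6*t) + t*exp(-3*t)/3.
Apply the initial conditions: q(0) = C1 + C2 = 3 and q'(0) = 1/3 - 6*C2 - 3*C1 = 1. Solving gives C1 = 56/9, C2 = -29/9.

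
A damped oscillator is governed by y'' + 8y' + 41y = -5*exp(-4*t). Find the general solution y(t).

y = -exp(-4*t)/5 + C1*cos(5*t)*exp(-4*t) + C2*exp(-4*t)*sin(5*t)

Characteristic equation r² + 8r + 41 = 0 has discriminant (8)² - 4·(41) = -100 < 0, so r = -4 ± 5i.
Hence y_h = C1*cos(5*t)*exp(-4*t) + C2*exp(-4*t)*sin(5*t).
Try y_p = A*exp(-4*t). Substituting into the equation and dividing by exp(-4*t) gives A = -1/5, so y_p = -exp(-4*t)/5.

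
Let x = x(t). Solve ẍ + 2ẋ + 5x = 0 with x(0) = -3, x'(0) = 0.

x = -3*cos(2*t)*exp(-t) - 3*exp(-t)*sin(2*t)/2

Characteristic equation r² + 2r + 5 = 0 has discriminant (2)² - 4·(5) = -16 < 0, so r = -1 ± 2i.
Hence x_h = C1*cos(2*t)*exp(-t) + C2*exp(-t)*sin(2*t).
Apply the initial conditions: x(0) = C1 = -3 and x'(0) = -C1 + 2*C2 = 0. Solving gives C1 = -3, C2 = -3/2.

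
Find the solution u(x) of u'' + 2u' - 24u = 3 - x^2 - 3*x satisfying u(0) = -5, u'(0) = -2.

u = -191/1728 - 1007*exp(4*x)/320 - 941*exp(-6*x)/540 + x**2/24 + 19*x/144

Characteristic equation r² + 2r - 24 = 0 factors as (r + 6)(r - 4) = 0, so r = -6, 4.
Hence u_h = C1*exp(-6*x) + C2*exp(4*x).
For the particular solution try u_p = A0 + A1*x + A2*x^2. Substituting and matching coefficients of each power of x gives A0 = -191/1728, A1 = 19/144, A2 = 1/24, so u_p = -191/1728 + x^2/24 + 19*x/144.
General solution: u = -191/1728 + x^2/24 + 19*x/144 + C1*exp(-6*x) + C2*exp(4*x).
Apply the initial conditions: u(0) = -191/1728 + C1 + C2 = -5 and u'(0) = 19/144 - 6*C1 + 4*C2 = -2. Solving gives C1 = -941/540, C2 = -1007/320.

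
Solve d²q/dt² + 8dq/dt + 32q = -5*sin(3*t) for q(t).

q = -23*sin(3*t)/221 + 24*cos(3*t)/221 + C1*cos(4*t)*exp(-4*t) + C2*exp(-4*t)*sin(4*t)

Characteristic equation r² + 8r + 32 = 0 has discriminant (8)² - 4·(32) = -64 < 0, so r = -4 ± 4i.
Hence q_h = C1*cos(4*t)*exp(-4*t) + C2*exp(-4*t)*sin(4*t).
Try q_p = A*cos(3*t) + B*sin(3*t). Substituting and equating the coefficients of cos(3t) and sin(3t) gives A = 24/221, B = -23/221, so q_p = -23*sin(3*t)/221 + 24*cos(3*t)/221.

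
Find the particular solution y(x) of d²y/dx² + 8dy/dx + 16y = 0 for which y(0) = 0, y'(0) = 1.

Characteristic equation r² + 8r + 16 = 0 has discriminant (8)² - 4·(16) = 0, so r = -4 is a repeated root.
Hence y_h = (C1 + C2*x)*exp(-4*x).
Apply the initial conditions: y(0) = C1 = 0 and y'(0) = C2 - 4*C1 = 1. Solving gives C1 = 0, C2 = 1.

y = x*exp(-4*x)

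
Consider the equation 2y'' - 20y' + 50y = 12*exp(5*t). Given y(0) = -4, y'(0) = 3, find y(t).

y = -4*exp(5*t) + 3*t**2*exp(5*t) + 23*t*exp(5*t)

Divide through by 2: y'' - 10y' + 25y = 6*exp(5*t).
Characteristic equation r² - 10r + 25 = 0 has discriminant (-10)² - 4·(25) = 0, so r = 5 is a repeated root.
Hence y_h = (C1 + C2*t)*exp(5*t).
Since exp(5*t) solves the homogeneous equation (r = 5 is a root of multiplicity 2), multiply the trial by t^2. Try y_p = A*t^2*exp(5*t). Substituting into the equation and dividing by exp(5*t) gives A = 3, so y_p = 3*t^2*exp(5*t).
General solution: y = C1*exp(5*t) + 3*t^2*exp(5*t) + C2*t*exp(5*t).
Apply the initial conditions: y(0) = C1 = -4 and y'(0) = C2 + 5*C1 = 3. Solving gives C1 = -4, C2 = 23.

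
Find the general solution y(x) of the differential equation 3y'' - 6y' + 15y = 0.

y = C1*cos(2*x)*exp(x) + C2*exp(x)*sin(2*x)

Divide through by 3: y'' - 2y' + 5y = 0.
Characteristic equation r² - 2r + 5 = 0 has discriminant (-2)² - 4·(5) = -16 < 0, so r = 1 ± 2i.
Hence y_h = C1*cos(2*x)*exp(x) + C2*exp(x)*sin(2*x).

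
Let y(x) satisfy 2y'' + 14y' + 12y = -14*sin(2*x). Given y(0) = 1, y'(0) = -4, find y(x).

y = -7*sin(2*x)/100 - 4*exp(-x)/25 + 49*cos(2*x)/100 + 67*exp(-6*x)/100

Divide through by 2: y'' + 7y' + 6y = -7*sin(2*x).
Characteristic equation r² + 7r + 6 = 0 factors as (r + 6)(r + 1) = 0, so r = -6, -1.
Hence y_h = C1*exp(-6*x) + C2*exp(-x).
Try y_p = A*cos(2*x) + B*sin(2*x). Substituting and equating the coefficients of cos(2x) and sin(2x) gives A = 49/100, B = -7/100, so y_p = -7*sin(2*x)/100 + 49*cos(2*x)/100.
General solution: y = -7*sin(2*x)/100 + 49*cos(2*x)/100 + C1*exp(-6*x) + C2*exp(-x).
Apply the initial conditions: y(0) = 49/100 + C1 + C2 = 1 and y'(0) = -7/50 - C2 - 6*C1 = -4. Solving gives C1 = 67/100, C2 = -4/25.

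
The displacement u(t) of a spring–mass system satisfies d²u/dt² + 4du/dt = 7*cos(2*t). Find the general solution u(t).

Characteristic equation r² + 4r = 0 factors as (r + 4)r = 0, so r = -4, 0.
Hence u_h = C1*exp(-4*t) + C2.
Try u_p = A*cos(2*t) + B*sin(2*t). Substituting and equating the coefficients of cos(2t) and sin(2t) gives A = -7/20, B = 7/10, so u_p = -7*cos(2*t)/20 + 7*sin(2*t)/10.

u = C2 - 7*cos(2*t)/20 + 7*sin(2*t)/10 + C1*exp(-4*t)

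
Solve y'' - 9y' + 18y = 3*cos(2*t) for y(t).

Characteristic equation r² - 9r + 18 = 0 factors as (r - 6)(r - 3) = 0, so r = 6, 3.
Hence y_h = C1*exp(6*t) + C2*exp(3*t).
Try y_p = A*cos(2*t) + B*sin(2*t). Substituting and equating the coefficients of cos(2t) and sin(2t) gives A = 21/260, B = -27/260, so y_p = -27*sin(2*t)/260 + 21*cos(2*t)/260.

y = -27*sin(2*t)/260 + 21*cos(2*t)/260 + C1*exp(6*t) + C2*exp(3*t)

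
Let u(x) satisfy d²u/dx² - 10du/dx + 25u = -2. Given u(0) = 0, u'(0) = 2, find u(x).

u = -2/25 + 2*exp(5*x)/25 + 8*x*exp(5*x)/5

Characteristic equation r² - 10r + 25 = 0 has discriminant (-10)² - 4·(25) = 0, so r = 5 is a repeated root.
Hence u_h = (C1 + C2*x)*exp(5*x).
For the particular solution try u_p = A0. Substituting and matching coefficients of each power of x gives A0 = -2/25, so u_p = -2/25.
General solution: u = -2/25 + C1*exp(5*x) + C2*x*exp(5*x).
Apply the initial conditions: u(0) = -2/25 + C1 = 0 and u'(0) = C2 + 5*C1 = 2. Solving gives C1 = 2/25, C2 = 8/5.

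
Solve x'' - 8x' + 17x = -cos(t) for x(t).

x = -cos(t)/20 + sin(t)/40 + C1*cos(t)*exp(4*t) + C2*exp(4*t)*sin(t)

Characteristic equation r² - 8r + 17 = 0 has discriminant (-8)² - 4·(17) = -4 < 0, so r = 4 ± i.
Hence x_h = C1*cos(t)*exp(4*t) + C2*exp(4*t)*sin(t).
Try x_p = A*cos(t) + B*sin(t). Substituting and equating the coefficients of cos(t) and sin(t) gives A = -1/20, B = 1/40, so x_p = -cos(t)/20 + sin(t)/40.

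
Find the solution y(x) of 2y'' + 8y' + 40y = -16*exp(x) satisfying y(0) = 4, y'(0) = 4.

y = -8*exp(x)/25 + 81*exp(-2*x)*sin(4*x)/25 + 108*cos(4*x)*exp(-2*x)/25

Divide through by 2: y'' + 4y' + 20y = -8*exp(x).
Characteristic equation r² + 4r + 20 = 0 has discriminant (4)² - 4·(20) = -64 < 0, so r = -2 ± 4i.
Hence y_h = C1*cos(4*x)*exp(-2*x) + C2*exp(-2*x)*sin(4*x).
Try y_p = A*exp(x). Substituting into the equation and dividing by exp(x) gives A = -8/25, so y_p = -8*exp(x)/25.
General solution: y = -8*exp(x)/25 + C1*cos(4*x)*exp(-2*x) + C2*exp(-2*x)*sin(4*x).
Apply the initial conditions: y(0) = -8/25 + C1 = 4 and y'(0) = -8/25 - 2*C1 + 4*C2 = 4. Solving gives C1 = 108/25, C2 = 81/25.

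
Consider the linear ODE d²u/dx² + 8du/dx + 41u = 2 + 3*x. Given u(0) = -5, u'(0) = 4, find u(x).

u = 58/1681 + 3*x/41 - 27251*exp(-4*x)*sin(5*x)/8405 - 8463*cos(5*x)*exp(-4*x)/1681

Characteristic equation r² + 8r + 41 = 0 has discriminant (8)² - 4·(41) = -100 < 0, so r = -4 ± 5i.
Hence u_h = C1*cos(5*x)*exp(-4*x) + C2*exp(-4*x)*sin(5*x).
For the particular solution try u_p = A0 + A1*x. Substituting and matching coefficients of each power of x gives A0 = 58/1681, A1 = 3/41, so u_p = 58/1681 + 3*x/41.
General solution: u = 58/1681 + 3*x/41 + C1*cos(5*x)*exp(-4*x) + C2*exp(-4*x)*sin(5*x).
Apply the initial conditions: u(0) = 58/1681 + C1 = -5 and u'(0) = 3/41 - 4*C1 + 5*C2 = 4. Solving gives C1 = -8463/1681, C2 = -27251/8405.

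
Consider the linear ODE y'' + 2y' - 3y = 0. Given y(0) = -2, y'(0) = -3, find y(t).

y = -9*exp(t)/4 + exp(-3*t)/4

Characteristic equation r² + 2r - 3 = 0 factors as (r - 1)(r + 3) = 0, so r = 1, -3.
Hence y_h = C1*exp(t) + C2*exp(-3*t).
Apply the initial conditions: y(0) = C1 + C2 = -2 and y'(0) = C1 - 3*C2 = -3. Solving gives C1 = -9/4, C2 = 1/4.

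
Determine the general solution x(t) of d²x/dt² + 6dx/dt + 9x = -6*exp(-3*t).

Characteristic equation r² + 6r + 9 = 0 has discriminant (6)² - 4·(9) = 0, so r = -3 is a repeated root.
Hence x_h = (C1 + C2*t)*exp(-3*t).
Since exp(-3*t) solves the homogeneous equation (r = -3 is a root of multiplicity 2), multiply the trial by t^2. Try x_p = A*t^2*exp(-3*t). Substituting into the equation and dividing by exp(-3*t) gives A = -3, so x_p = -3*t^2*exp(-3*t).

x = C1*exp(-3*t) - 3*t**2*exp(-3*t) + C2*t*exp(-3*t)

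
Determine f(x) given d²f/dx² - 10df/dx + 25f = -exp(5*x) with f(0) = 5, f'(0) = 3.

Characteristic equation r² - 10r + 25 = 0 has discriminant (-10)² - 4·(25) = 0, so r = 5 is a repeated root.
Hence f_h = (C1 + C2*x)*exp(5*x).
Since exp(5*x) solves the homogeneous equation (r = 5 is a root of multiplicity 2), multiply the trial by x^2. Try f_p = A*x^2*exp(5*x). Substituting into the equation and dividing by exp(5*x) gives A = -1/2, so f_p = -x^2*exp(5*x)/2.
General solution: f = C1*exp(5*x) - x^2*exp(5*x)/2 + C2*x*exp(5*x).
Apply the initial conditions: f(0) = C1 = 5 and f'(0) = C2 + 5*C1 = 3. Solving gives C1 = 5, C2 = -22.

f = 5*exp(5*x) - 22*x*exp(5*x) - x**2*exp(5*x)/2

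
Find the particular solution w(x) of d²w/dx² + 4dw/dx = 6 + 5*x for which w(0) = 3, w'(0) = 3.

w = 221/64 - 29*exp(-4*x)/64 + 5*x**2/8 + 19*x/16

Characteristic equation r² + 4r = 0 factors as (r + 4)r = 0, so r = -4, 0.
Hence w_h = C1*exp(-4*x) + C2.
Since 0 is a characteristic root (multiplicity 1), multiply the polynomial trial by x: try w_p = x*(A0 + A1*x). Substituting and matching coefficients of each power of x gives A0 = 19/16, A1 = 5/8, so w_p = 5*x^2/8 + 19*x/16.
General solution: w = C2 + 5*x^2/8 + 19*x/16 + C1*exp(-4*x).
Apply the initial conditions: w(0) = C1 + C2 = 3 and w'(0) = 19/16 - 4*C1 = 3. Solving gives C1 = -29/64, C2 = 221/64.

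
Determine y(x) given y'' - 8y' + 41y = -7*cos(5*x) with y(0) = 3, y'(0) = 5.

Characteristic equation r² - 8r + 41 = 0 has discriminant (-8)² - 4·(41) = -100 < 0, so r = 4 ± 5i.
Hence y_h = C1*cos(5*x)*exp(4*x) + C2*exp(4*x)*sin(5*x).
Try y_p = A*cos(5*x) + B*sin(5*x). Substituting and equating the coefficients of cos(5x) and sin(5x) gives A = -7/116, B = 35/232, so y_p = -7*cos(5*x)/116 + 35*sin(5*x)/232.
General solution: y = -7*cos(5*x)/116 + 35*sin(5*x)/232 + C1*cos(5*x)*exp(4*x) + C2*exp(4*x)*sin(5*x).
Apply the initial conditions: y(0) = -7/116 + C1 = 3 and y'(0) = 175/232 + 4*C1 + 5*C2 = 5. Solving gives C1 = 355/116, C2 = -371/232.

y = -7*cos(5*x)/116 + 35*sin(5*x)/232 - 371*exp(4*x)*sin(5*x)/232 + 355*cos(5*x)*exp(4*x)/116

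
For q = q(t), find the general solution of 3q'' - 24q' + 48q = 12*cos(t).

Divide through by 3: q'' - 8q' + 16q = 4*cos(t).
Characteristic equation r² - 8r + 16 = 0 has discriminant (-8)² - 4·(16) = 0, so r = 4 is a repeated root.
Hence q_h = (C1 + C2*t)*exp(4*t).
Try q_p = A*cos(t) + B*sin(t). Substituting and equating the coefficients of cos(t) and sin(t) gives A = 60/289, B = -32/289, so q_p = -32*sin(t)/289 + 60*cos(t)/289.

q = -32*sin(t)/289 + 60*cos(t)/289 + C1*exp(4*t) + C2*t*exp(4*t)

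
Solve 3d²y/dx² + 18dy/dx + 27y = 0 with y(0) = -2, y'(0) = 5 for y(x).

Divide through by 3: y'' + 6y' + 9y = 0.
Characteristic equation r² + 6r + 9 = 0 has discriminant (6)² - 4·(9) = 0, so r = -3 is a repeated root.
Hence y_h = (C1 + C2*x)*exp(-3*x).
Apply the initial conditions: y(0) = C1 = -2 and y'(0) = C2 - 3*C1 = 5. Solving gives C1 = -2, C2 = -1.

y = -2*exp(-3*x) - x*exp(-3*x)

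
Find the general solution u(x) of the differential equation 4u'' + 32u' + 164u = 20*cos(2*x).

Divide through by 4: u'' + 8u' + 41u = 5*cos(2*x).
Characteristic equation r² + 8r + 41 = 0 has discriminant (8)² - 4·(41) = -100 < 0, so r = -4 ± 5i.
Hence u_h = C1*cos(5*x)*exp(-4*x) + C2*exp(-4*x)*sin(5*x).
Try u_p = A*cos(2*x) + B*sin(2*x). Substituting and equating the coefficients of cos(2x) and sin(2x) gives A = 37/325, B = 16/325, so u_p = 16*sin(2*x)/325 + 37*cos(2*x)/325.

u = 16*sin(2*x)/325 + 37*cos(2*x)/325 + C1*cos(5*x)*exp(-4*x) + C2*exp(-4*x)*sin(5*x)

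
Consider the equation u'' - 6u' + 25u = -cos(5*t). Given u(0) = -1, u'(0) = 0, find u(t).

u = sin(5*t)/30 - cos(4*t)*exp(3*t) + 17*exp(3*t)*sin(4*t)/24

Characteristic equation r² - 6r + 25 = 0 has discriminant (-6)² - 4·(25) = -64 < 0, so r = 3 ± 4i.
Hence u_h = C1*cos(4*t)*exp(3*t) + C2*exp(3*t)*sin(4*t).
Try u_p = A*cos(5*t) + B*sin(5*t). Substituting and equating the coefficients of cos(5t) and sin(5t) gives A = 0, B = 1/30, so u_p = sin(5*t)/30.
General solution: u = sin(5*t)/30 + C1*cos(4*t)*exp(3*t) + C2*exp(3*t)*sin(4*t).
Apply the initial conditions: u(0) = C1 = -1 and u'(0) = 1/6 + 3*C1 + 4*C2 = 0. Solving gives C1 = -1, C2 = 17/24.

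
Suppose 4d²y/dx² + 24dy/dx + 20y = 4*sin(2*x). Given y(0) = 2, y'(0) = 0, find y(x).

Divide through by 4: y'' + 6y' + 5y = sin(2*x).
Characteristic equation r² + 6r + 5 = 0 factors as (r + 5)(r + 1) = 0, so r = -5, -1.
Hence y_h = C1*exp(-5*x) + C2*exp(-x).
Try y_p = A*cos(2*x) + B*sin(2*x). Substituting and equating the coefficients of cos(2x) and sin(2x) gives A = -12/145, B = 1/145, so y_p = -12*cos(2*x)/145 + sin(2*x)/145.
General solution: y = -12*cos(2*x)/145 + sin(2*x)/145 + C1*exp(-5*x) + C2*exp(-x).
Apply the initial conditions: y(0) = -12/145 + C1 + C2 = 2 and y'(0) = 2/145 - C2 - 5*C1 = 0. Solving gives C1 = -15/29, C2 = 13/5.

y = -15*exp(-5*x)/29 - 12*cos(2*x)/145 + sin(2*x)/145 + 13*exp(-x)/5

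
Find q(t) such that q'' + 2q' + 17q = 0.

q = C1*cos(4*t)*exp(-t) + C2*exp(-t)*sin(4*t)

Characteristic equation r² + 2r + 17 = 0 has discriminant (2)² - 4·(17) = -64 < 0, so r = -1 ± 4i.
Hence q_h = C1*cos(4*t)*exp(-t) + C2*exp(-t)*sin(4*t).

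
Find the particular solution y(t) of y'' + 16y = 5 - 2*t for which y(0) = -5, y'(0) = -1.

y = 5/16 - 85*cos(4*t)/16 - 7*sin(4*t)/32 - t/8

Characteristic equation r² + 16 = 0 has discriminant (0)² - 4·(16) = -64 < 0, so r = ± 4i.
Hence y_h = C1*cos(4*t) + C2*sin(4*t).
For the particular solution try y_p = A0 + A1*t. Substituting and matching coefficients of each power of t gives A0 = 5/16, A1 = -1/8, so y_p = 5/16 - t/8.
General solution: y = 5/16 - t/8 + C1*cos(4*t) + C2*sin(4*t).
Apply the initial conditions: y(0) = 5/16 + C1 = -5 and y'(0) = -1/8 + 4*C2 = -1. Solving gives C1 = -85/16, C2 = -7/32.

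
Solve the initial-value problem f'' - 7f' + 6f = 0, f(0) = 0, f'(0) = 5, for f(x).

f = -exp(x) + exp(6*x)

Characteristic equation r² - 7r + 6 = 0 factors as (r - 6)(r - 1) = 0, so r = 6, 1.
Hence f_h = C1*exp(6*x) + C2*exp(x).
Apply the initial conditions: f(0) = C1 + C2 = 0 and f'(0) = C2 + 6*C1 = 5. Solving gives C1 = 1, C2 = -1.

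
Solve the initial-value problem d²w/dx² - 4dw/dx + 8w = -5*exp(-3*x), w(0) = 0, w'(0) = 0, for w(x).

w = -5*exp(-3*x)/29 - 25*exp(2*x)*sin(2*x)/58 + 5*cos(2*x)*exp(2*x)/29

Characteristic equation r² - 4r + 8 = 0 has discriminant (-4)² - 4·(8) = -16 < 0, so r = 2 ± 2i.
Hence w_h = C1*cos(2*x)*exp(2*x) + C2*exp(2*x)*sin(2*x).
Try w_p = A*exp(-3*x). Substituting into the equation and dividing by exp(-3*x) gives A = -5/29, so w_p = -5*exp(-3*x)/29.
General solution: w = -5*exp(-3*x)/29 + C1*cos(2*x)*exp(2*x) + C2*exp(2*x)*sin(2*x).
Apply the initial conditions: w(0) = -5/29 + C1 = 0 and w'(0) = 15/29 + 2*C1 + 2*C2 = 0. Solving gives C1 = 5/29, C2 = -25/58.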